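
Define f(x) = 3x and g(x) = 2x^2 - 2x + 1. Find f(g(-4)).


g(-4) = 41
f(41) = 123

123


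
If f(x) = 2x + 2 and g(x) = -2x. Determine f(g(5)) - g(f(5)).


6


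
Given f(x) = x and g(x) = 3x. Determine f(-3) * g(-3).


f(-3) = -3
g(-3) = -9
Product = 27

27


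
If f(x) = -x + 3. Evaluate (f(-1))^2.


f(-1) = 4
(4)^2 = 16

16


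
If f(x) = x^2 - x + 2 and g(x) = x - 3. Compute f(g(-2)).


g(-2) = -5
f(-5) = 1*(-5)^2 - 1*(-5) + 2 = 32

32


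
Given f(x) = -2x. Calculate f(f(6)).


f(6) = -12
f(-12) = 24

24


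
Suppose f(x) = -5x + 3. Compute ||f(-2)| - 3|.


f(-2) = 13
|13| = 13
|13 - 3| = 10

10


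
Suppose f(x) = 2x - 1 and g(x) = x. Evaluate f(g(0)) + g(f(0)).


f(g(0)) = -1
g(f(0)) = -1
Sum = -2

-2


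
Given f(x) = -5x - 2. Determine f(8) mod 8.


f(8) = -42
-42 mod 8 = 6

6


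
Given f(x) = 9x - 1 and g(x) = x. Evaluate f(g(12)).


g(12) = 12
f(12) = 107

107


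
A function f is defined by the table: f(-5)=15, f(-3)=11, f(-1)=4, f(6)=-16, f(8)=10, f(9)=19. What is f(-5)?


Reading from the table at x = -5

15


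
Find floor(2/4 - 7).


-7


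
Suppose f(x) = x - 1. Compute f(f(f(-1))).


f(-1) = -2
f(-2) = -3
f(-3) = -4

-4


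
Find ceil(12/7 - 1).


12/7 = 1.7143
1.7143 - 1 = 0.7143
ceil(0.7143) = 1

1


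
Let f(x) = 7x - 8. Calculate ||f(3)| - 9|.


f(3) = 13
|13| = 13
|13 - 9| = 4

4


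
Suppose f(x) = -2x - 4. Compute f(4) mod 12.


f(4) = -12
-12 mod 12 = 0

0


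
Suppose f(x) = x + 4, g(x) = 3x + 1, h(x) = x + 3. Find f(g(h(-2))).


h(-2) = 1
g(1) = 4
f(4) = 8

8


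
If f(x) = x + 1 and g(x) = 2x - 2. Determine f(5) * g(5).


f(5) = 6
g(5) = 8
Product = 48

48


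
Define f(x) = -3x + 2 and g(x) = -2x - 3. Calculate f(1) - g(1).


f(1) = -1
g(1) = -5
Difference = 4

4


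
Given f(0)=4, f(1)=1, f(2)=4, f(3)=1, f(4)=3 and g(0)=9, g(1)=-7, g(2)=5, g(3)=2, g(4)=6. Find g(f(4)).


f(4) = 3
g(3) = 2

2


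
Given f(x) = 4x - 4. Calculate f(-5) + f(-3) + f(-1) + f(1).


f(-5) = -24
f(-3) = -16
f(-1) = -8
f(1) = 0
Sum = -48

-48


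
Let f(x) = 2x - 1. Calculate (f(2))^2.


f(2) = 3
(3)^2 = 9

9


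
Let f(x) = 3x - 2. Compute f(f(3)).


f(3) = 7
f(7) = 19

19


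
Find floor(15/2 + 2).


9


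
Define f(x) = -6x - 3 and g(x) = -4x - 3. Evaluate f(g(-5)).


g(-5) = 17
f(17) = -105

-105


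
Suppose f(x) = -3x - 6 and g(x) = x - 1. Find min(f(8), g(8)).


f(8) = -30
g(8) = 7
min = -30

-30


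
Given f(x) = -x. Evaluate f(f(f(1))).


f(1) = -1
f(-1) = 1
f(1) = -1

-1


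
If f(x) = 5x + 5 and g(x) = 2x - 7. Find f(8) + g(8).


f(8) = 45
g(8) = 9
Sum = 54

54


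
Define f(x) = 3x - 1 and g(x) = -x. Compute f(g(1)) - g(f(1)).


f(g(1)) = -4
g(f(1)) = -2
Difference = -2

-2


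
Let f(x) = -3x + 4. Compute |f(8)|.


f(8) = -20
|-20| = 20

20


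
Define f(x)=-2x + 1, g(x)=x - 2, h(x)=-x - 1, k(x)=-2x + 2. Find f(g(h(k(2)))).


k(2) = -2
h(-2) = 1
g(1) = -1
f(-1) = 3

3


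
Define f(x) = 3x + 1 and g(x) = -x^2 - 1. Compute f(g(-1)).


-5


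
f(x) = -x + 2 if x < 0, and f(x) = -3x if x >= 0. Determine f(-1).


-1 satisfies x < 0
f(-1) = 3

3


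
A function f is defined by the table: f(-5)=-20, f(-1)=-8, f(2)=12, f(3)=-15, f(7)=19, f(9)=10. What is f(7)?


Reading from the table at x = 7

19


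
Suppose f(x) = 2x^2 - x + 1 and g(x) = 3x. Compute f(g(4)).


g(4) = 12
f(12) = 2*(12)^2 - 1*(12) + 1 = 277

277


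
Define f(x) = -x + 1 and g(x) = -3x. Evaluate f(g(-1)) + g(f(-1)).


f(g(-1)) = -2
g(f(-1)) = -6
Sum = -8

-8


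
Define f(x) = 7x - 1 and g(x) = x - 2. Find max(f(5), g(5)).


f(5) = 34
g(5) = 3
max = 34

34


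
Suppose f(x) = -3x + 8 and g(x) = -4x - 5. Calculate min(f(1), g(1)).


-9


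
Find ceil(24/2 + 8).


24/2 = 12
12 + 8 = 20
ceil(20) = 20

20


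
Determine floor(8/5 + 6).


8/5 = 1.6
1.6 + 6 = 7.6
floor(7.6) = 7

7


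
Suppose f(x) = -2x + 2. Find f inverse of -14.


Solve -2x + 2 = -14
x = (-14 - 2) / (-2) = 8

8


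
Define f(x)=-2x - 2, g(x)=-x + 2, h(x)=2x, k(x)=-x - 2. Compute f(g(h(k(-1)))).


k(-1) = -1
h(-1) = -2
g(-2) = 4
f(4) = -10

-10


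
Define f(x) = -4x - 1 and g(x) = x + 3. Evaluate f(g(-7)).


g(-7) = -4
f(-4) = 15

15


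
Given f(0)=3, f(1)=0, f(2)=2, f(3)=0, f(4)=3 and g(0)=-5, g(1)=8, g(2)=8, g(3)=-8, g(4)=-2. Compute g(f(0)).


f(0) = 3
g(3) = -8

-8


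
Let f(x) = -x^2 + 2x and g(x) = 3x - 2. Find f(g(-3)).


g(-3) = -11
f(-11) = (-1)*(-11)^2 + 2*(-11) = -143

-143


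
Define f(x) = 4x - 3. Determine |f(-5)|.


f(-5) = -23
|-23| = 23

23


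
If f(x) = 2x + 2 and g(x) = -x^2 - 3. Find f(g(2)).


g(2) = -7
f(-7) = -12

-12


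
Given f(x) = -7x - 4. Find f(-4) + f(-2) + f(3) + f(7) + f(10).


f(-4) = 24
f(-2) = 10
f(3) = -25
f(7) = -53
f(10) = -74
Sum = -118

-118


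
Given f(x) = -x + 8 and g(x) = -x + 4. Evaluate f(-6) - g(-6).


f(-6) = 14
g(-6) = 10
Difference = 4

4


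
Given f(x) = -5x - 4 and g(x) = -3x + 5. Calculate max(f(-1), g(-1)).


f(-1) = 1
g(-1) = 8
max = 8

8


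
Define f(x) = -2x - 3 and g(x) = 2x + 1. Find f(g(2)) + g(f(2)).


f(g(2)) = -13
g(f(2)) = -13
Sum = -26

-26


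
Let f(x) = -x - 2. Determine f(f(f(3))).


f(3) = -5
f(-5) = 3
f(3) = -5

-5


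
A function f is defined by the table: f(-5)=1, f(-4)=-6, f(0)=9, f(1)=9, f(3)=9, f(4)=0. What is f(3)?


Reading from the table at x = 3

9


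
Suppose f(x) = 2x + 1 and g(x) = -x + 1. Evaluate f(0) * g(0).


f(0) = 1
g(0) = 1
Product = 1

1


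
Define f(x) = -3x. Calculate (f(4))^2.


f(4) = -12
(-12)^2 = 144

144


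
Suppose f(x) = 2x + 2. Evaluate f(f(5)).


f(5) = 12
f(12) = 26

26


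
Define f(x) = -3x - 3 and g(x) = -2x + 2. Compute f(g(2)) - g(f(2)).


-17


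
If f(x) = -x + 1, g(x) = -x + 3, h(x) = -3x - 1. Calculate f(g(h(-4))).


h(-4) = 11
g(11) = -8
f(-8) = 9

9


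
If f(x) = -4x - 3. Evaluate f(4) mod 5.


f(4) = -19
-19 mod 5 = 1

1


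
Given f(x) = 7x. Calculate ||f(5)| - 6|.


f(5) = 35
|35| = 35
|35 - 6| = 29

29


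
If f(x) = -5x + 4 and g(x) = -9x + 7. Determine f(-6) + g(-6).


f(-6) = 34
g(-6) = 61
Sum = 95

95


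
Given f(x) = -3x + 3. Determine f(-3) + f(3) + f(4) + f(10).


f(-3) = 12
f(3) = -6
f(4) = -9
f(10) = -27
Sum = -30

-30


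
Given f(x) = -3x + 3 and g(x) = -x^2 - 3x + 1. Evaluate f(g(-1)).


g(-1) = 3
f(3) = -6

-6


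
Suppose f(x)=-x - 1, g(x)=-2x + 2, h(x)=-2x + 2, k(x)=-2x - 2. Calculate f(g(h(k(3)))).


33


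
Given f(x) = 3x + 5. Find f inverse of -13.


-6


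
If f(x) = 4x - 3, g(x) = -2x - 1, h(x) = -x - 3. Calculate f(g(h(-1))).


9


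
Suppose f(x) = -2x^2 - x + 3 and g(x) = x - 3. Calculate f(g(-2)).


-42


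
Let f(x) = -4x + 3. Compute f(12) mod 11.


f(12) = -45
-45 mod 11 = 10

10


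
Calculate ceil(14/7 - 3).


14/7 = 2
2 - 3 = -1
ceil(-1) = -1

-1


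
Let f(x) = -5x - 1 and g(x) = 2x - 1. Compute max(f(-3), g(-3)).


f(-3) = 14
g(-3) = -7
max = 14

14


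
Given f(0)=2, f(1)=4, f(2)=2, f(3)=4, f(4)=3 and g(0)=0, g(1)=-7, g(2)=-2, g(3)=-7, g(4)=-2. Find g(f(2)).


f(2) = 2
g(2) = -2

-2


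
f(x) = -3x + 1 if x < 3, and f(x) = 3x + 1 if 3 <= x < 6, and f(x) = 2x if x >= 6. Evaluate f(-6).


-6 satisfies x < 3
f(-6) = 19

19


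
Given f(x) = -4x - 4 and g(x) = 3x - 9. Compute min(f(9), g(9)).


f(9) = -40
g(9) = 18
min = -40

-40


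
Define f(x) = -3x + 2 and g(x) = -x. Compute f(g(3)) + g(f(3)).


f(g(3)) = 11
g(f(3)) = 7
Sum = 18

18


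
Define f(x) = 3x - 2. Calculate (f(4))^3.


1000


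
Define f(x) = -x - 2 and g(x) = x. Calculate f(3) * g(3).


-15


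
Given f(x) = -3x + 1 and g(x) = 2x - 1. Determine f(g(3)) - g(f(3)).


f(g(3)) = -14
g(f(3)) = -17
Difference = 3

3


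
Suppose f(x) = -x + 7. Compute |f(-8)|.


f(-8) = 15
|15| = 15

15


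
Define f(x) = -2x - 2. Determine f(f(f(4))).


f(4) = -10
f(-10) = 18
f(18) = -38

-38


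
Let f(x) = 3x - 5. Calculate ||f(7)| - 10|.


f(7) = 16
|16| = 16
|16 - 10| = 6

6


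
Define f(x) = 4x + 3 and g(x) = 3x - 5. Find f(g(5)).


g(5) = 10
f(10) = 43

43


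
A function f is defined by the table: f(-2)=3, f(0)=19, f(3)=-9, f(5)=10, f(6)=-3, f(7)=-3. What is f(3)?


-9


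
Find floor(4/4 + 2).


4/4 = 1
1 + 2 = 3
floor(3) = 3

3


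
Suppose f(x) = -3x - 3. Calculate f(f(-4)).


-30


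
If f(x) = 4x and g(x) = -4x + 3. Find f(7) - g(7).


53


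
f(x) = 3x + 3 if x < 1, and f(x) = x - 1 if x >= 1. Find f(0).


3


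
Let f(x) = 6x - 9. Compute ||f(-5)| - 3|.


f(-5) = -39
|-39| = 39
|39 - 3| = 36

36


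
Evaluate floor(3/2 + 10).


11


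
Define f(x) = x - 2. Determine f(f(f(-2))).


f(-2) = -4
f(-4) = -6
f(-6) = -8

-8


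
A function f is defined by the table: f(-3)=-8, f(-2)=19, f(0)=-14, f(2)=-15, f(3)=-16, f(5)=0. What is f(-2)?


Reading from the table at x = -2

19


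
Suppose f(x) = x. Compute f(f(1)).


f(1) = 1
f(1) = 1

1


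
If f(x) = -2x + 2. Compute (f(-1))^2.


f(-1) = 4
(4)^2 = 16

16


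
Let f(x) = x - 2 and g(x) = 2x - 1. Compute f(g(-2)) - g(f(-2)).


2


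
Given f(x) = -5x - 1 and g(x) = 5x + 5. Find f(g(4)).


g(4) = 25
f(25) = -126

-126


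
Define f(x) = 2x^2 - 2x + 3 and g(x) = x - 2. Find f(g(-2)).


g(-2) = -4
f(-4) = 2*(-4)^2 - 2*(-4) + 3 = 43

43


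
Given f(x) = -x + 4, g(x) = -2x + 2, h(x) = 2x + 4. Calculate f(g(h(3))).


h(3) = 10
g(10) = -18
f(-18) = 22

22


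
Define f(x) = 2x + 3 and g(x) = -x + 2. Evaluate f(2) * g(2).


f(2) = 7
g(2) = 0
Product = 0

0


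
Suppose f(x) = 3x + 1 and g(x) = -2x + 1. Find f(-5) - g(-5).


f(-5) = -14
g(-5) = 11
Difference = -25

-25


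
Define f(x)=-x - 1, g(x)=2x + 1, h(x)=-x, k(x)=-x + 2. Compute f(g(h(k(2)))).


k(2) = 0
h(0) = 0
g(0) = 1
f(1) = -2

-2


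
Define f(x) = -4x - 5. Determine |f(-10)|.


f(-10) = 35
|35| = 35

35


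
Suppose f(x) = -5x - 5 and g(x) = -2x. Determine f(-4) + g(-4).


f(-4) = 15
g(-4) = 8
Sum = 23

23


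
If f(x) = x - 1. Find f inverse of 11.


Solve x - 1 = 11
x = (11 + 1) / 1 = 12

12


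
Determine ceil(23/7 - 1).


23/7 = 3.2857
3.2857 - 1 = 2.2857
ceil(2.2857) = 3

3


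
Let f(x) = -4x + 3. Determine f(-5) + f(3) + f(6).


f(-5) = 23
f(3) = -9
f(6) = -21
Sum = -7

-7


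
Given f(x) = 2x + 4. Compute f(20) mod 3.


f(20) = 44
44 mod 3 = 2

2


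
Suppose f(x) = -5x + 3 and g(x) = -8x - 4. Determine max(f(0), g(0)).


3


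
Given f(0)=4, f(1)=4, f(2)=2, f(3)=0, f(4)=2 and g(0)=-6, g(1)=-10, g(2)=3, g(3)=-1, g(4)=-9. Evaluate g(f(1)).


f(1) = 4
g(4) = -9

-9


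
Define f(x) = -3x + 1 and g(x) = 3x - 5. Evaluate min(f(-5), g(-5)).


f(-5) = 16
g(-5) = -20
min = -20

-20


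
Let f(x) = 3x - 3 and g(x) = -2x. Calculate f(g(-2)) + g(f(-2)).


f(g(-2)) = 9
g(f(-2)) = 18
Sum = 27

27


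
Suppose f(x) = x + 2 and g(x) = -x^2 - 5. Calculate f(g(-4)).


g(-4) = -21
f(-21) = -19

-19


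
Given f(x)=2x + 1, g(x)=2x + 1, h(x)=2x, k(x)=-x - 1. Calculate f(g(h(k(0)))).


k(0) = -1
h(-1) = -2
g(-2) = -3
f(-3) = -5

-5


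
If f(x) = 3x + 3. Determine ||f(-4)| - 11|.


f(-4) = -9
|-9| = 9
|9 - 11| = 2

2


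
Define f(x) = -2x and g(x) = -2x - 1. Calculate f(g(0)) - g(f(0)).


f(g(0)) = 2
g(f(0)) = -1
Difference = 3

3


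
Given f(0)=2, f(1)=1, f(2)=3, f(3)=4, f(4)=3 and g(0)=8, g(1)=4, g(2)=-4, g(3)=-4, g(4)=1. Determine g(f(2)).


f(2) = 3
g(3) = -4

-4


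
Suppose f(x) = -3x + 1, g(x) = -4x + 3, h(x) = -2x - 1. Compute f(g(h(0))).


h(0) = -1
g(-1) = 7
f(7) = -20

-20


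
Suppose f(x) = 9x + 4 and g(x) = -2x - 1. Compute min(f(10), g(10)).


-21


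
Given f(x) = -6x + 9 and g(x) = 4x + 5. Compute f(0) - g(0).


f(0) = 9
g(0) = 5
Difference = 4

4


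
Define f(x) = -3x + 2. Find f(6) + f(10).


f(6) = -16
f(10) = -28
Sum = -44

-44


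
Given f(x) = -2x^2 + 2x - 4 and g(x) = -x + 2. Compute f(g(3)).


g(3) = -1
f(-1) = (-2)*(-1)^2 + 2*(-1) - 4 = -8

-8


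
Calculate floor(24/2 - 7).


24/2 = 12
12 - 7 = 5
floor(5) = 5

5


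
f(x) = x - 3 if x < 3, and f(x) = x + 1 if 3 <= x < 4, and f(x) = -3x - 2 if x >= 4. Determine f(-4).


-4 satisfies x < 3
f(-4) = -7

-7


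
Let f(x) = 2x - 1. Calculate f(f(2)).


5


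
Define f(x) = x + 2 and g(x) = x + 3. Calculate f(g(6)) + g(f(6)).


f(g(6)) = 11
g(f(6)) = 11
Sum = 22

22


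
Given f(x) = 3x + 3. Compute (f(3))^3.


f(3) = 12
(12)^3 = 1728

1728


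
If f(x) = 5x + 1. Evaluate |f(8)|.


f(8) = 41
|41| = 41

41


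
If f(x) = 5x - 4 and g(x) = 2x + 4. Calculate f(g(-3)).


-14


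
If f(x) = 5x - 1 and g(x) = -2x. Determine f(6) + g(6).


f(6) = 29
g(6) = -12
Sum = 17

17


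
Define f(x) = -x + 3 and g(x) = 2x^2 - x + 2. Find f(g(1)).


g(1) = 3
f(3) = 0

0


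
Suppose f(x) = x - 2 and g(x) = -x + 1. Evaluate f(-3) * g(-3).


f(-3) = -5
g(-3) = 4
Product = -20

-20


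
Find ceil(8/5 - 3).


8/5 = 1.6
1.6 - 3 = -1.4
ceil(-1.4) = -1

-1


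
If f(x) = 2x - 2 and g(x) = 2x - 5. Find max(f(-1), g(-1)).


-4


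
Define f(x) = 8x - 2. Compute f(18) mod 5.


f(18) = 142
142 mod 5 = 2

2


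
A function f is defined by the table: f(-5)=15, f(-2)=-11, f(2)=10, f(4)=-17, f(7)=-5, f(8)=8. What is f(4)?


-17


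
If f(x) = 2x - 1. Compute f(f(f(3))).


f(3) = 5
f(5) = 9
f(9) = 17

17


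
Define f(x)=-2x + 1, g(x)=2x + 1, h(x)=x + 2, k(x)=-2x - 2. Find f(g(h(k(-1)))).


k(-1) = 0
h(0) = 2
g(2) = 5
f(5) = -9

-9


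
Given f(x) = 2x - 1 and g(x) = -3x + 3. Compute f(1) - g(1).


f(1) = 1
g(1) = 0
Difference = 1

1


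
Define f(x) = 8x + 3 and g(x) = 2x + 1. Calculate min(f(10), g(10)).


21


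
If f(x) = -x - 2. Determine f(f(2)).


f(2) = -4
f(-4) = 2

2


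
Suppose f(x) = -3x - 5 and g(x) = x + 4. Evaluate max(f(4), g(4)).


f(4) = -17
g(4) = 8
max = 8

8


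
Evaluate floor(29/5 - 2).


29/5 = 5.8
5.8 - 2 = 3.8
floor(3.8) = 3

3


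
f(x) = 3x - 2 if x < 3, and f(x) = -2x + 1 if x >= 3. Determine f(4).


4 satisfies x >= 3
f(4) = -7

-7


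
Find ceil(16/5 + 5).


16/5 = 3.2
3.2 + 5 = 8.2
ceil(8.2) = 9

9


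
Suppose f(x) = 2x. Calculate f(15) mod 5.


f(15) = 30
30 mod 5 = 0

0


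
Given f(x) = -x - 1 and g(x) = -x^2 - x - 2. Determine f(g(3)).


13


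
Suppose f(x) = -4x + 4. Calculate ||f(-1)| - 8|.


f(-1) = 8
|8| = 8
|8 - 8| = 0

0


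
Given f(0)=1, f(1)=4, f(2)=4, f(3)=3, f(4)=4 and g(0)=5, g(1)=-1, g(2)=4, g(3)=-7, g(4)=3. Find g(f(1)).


f(1) = 4
g(4) = 3

3


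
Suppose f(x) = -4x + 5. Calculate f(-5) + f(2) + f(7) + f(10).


-36


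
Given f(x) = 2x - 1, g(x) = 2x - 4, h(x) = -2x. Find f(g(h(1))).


h(1) = -2
g(-2) = -8
f(-8) = -17

-17


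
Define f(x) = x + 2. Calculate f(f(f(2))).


f(2) = 4
f(4) = 6
f(6) = 8

8


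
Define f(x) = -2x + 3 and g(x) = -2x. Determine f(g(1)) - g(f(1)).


f(g(1)) = 7
g(f(1)) = -2
Difference = 9

9


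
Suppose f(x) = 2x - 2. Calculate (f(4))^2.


f(4) = 6
(6)^2 = 36

36


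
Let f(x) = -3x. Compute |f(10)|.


f(10) = -30
|-30| = 30

30


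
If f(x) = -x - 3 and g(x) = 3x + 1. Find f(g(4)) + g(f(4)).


f(g(4)) = -16
g(f(4)) = -20
Sum = -36

-36


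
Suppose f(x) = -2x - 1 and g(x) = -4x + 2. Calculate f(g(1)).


g(1) = -2
f(-2) = 3

3


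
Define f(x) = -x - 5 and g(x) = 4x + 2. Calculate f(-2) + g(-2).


f(-2) = -3
g(-2) = -6
Sum = -9

-9


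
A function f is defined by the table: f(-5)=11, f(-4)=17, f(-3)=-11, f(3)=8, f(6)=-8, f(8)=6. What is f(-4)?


Reading from the table at x = -4

17


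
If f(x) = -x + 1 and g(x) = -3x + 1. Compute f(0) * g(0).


f(0) = 1
g(0) = 1
Product = 1

1


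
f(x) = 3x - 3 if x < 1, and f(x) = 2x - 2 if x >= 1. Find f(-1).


-1 satisfies x < 1
f(-1) = -6

-6


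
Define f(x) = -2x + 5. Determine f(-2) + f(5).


f(-2) = 9
f(5) = -5
Sum = 4

4


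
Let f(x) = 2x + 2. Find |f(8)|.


f(8) = 18
|18| = 18

18


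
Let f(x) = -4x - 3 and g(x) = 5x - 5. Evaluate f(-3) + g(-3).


f(-3) = 9
g(-3) = -20
Sum = -11

-11


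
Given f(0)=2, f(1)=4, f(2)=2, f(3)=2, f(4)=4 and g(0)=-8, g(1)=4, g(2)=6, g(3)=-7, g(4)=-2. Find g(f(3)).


6


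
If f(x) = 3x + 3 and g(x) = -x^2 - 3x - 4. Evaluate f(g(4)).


g(4) = -32
f(-32) = -93

-93


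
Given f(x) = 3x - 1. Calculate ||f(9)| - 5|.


f(9) = 26
|26| = 26
|26 - 5| = 21

21


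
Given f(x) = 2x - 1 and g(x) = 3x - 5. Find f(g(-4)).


g(-4) = -17
f(-17) = -35

-35


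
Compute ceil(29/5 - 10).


-4


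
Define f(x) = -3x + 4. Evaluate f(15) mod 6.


1


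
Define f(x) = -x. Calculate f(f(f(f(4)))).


f(4) = -4
f(-4) = 4
f(4) = -4
f(-4) = 4

4


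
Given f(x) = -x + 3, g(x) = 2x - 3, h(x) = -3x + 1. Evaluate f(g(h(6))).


h(6) = -17
g(-17) = -37
f(-37) = 40

40


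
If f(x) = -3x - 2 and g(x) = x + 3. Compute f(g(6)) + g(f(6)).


f(g(6)) = -29
g(f(6)) = -17
Sum = -46

-46


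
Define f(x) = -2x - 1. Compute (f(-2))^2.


f(-2) = 3
(3)^2 = 9

9


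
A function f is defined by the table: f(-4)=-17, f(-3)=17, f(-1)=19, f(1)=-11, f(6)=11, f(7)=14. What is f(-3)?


Reading from the table at x = -3

17


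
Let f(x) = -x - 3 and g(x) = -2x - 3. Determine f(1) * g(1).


f(1) = -4
g(1) = -5
Product = 20

20


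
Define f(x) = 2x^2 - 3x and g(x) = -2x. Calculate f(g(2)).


g(2) = -4
f(-4) = 2*(-4)^2 - 3*(-4) = 44

44


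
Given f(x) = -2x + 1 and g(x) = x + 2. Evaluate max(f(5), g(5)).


7


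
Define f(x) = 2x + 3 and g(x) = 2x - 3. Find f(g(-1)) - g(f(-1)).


-6


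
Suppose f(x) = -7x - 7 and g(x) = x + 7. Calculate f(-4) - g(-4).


f(-4) = 21
g(-4) = 3
Difference = 18

18


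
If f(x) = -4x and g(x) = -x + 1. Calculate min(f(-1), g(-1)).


f(-1) = 4
g(-1) = 2
min = 2

2


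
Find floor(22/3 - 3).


22/3 = 7.3333
7.3333 - 3 = 4.3333
floor(4.3333) = 4

4


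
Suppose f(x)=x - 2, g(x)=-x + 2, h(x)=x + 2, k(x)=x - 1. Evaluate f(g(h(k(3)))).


k(3) = 2
h(2) = 4
g(4) = -2
f(-2) = -4

-4


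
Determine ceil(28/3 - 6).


28/3 = 9.3333
9.3333 - 6 = 3.3333
ceil(3.3333) = 4

4


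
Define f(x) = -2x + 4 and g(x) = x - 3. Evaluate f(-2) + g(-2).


3


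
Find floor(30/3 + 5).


30/3 = 10
10 + 5 = 15
floor(15) = 15

15


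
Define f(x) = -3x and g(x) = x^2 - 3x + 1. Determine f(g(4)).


g(4) = 5
f(5) = -15

-15


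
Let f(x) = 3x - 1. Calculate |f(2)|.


f(2) = 5
|5| = 5

5


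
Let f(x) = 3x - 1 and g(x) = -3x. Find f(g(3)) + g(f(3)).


f(g(3)) = -28
g(f(3)) = -24
Sum = -52

-52


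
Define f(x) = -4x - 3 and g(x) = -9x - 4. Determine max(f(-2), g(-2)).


f(-2) = 5
g(-2) = 14
max = 14

14


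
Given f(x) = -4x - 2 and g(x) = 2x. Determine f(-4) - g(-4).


f(-4) = 14
g(-4) = -8
Difference = 22

22


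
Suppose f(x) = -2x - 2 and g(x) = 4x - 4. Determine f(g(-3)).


30


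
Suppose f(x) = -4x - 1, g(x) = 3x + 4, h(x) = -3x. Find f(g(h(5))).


h(5) = -15
g(-15) = -41
f(-41) = 163

163


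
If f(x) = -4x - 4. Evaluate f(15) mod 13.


f(15) = -64
-64 mod 13 = 1

1


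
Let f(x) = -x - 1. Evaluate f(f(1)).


f(1) = -2
f(-2) = 1

1


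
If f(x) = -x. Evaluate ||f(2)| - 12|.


f(2) = -2
|-2| = 2
|2 - 12| = 10

10


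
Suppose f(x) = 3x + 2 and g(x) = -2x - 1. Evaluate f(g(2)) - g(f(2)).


f(g(2)) = -13
g(f(2)) = -17
Difference = 4

4


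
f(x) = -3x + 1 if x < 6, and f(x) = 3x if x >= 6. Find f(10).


10 satisfies x >= 6
f(10) = 30

30


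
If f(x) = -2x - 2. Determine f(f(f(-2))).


f(-2) = 2
f(2) = -6
f(-6) = 10

10


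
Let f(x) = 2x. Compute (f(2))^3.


f(2) = 4
(4)^3 = 64

64


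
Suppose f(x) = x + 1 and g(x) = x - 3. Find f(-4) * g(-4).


f(-4) = -3
g(-4) = -7
Product = 21

21


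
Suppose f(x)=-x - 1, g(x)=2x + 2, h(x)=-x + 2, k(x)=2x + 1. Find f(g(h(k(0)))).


k(0) = 1
h(1) = 1
g(1) = 4
f(4) = -5

-5


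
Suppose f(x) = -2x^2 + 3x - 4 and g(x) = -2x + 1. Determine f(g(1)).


g(1) = -1
f(-1) = (-2)*(-1)^2 + 3*(-1) - 4 = -9

-9


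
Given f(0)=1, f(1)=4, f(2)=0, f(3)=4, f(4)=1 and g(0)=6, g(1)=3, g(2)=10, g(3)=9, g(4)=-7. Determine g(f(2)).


6


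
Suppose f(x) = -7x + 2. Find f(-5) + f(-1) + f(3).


f(-5) = 37
f(-1) = 9
f(3) = -19
Sum = 27

27


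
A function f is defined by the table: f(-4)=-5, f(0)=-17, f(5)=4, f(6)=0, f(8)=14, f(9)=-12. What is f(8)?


Reading from the table at x = 8

14


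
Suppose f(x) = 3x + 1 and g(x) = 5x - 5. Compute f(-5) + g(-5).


f(-5) = -14
g(-5) = -30
Sum = -44

-44


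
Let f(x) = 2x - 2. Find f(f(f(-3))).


f(-3) = -8
f(-8) = -18
f(-18) = -38

-38


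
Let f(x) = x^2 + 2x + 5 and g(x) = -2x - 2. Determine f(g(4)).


g(4) = -10
f(-10) = 1*(-10)^2 + 2*(-10) + 5 = 85

85


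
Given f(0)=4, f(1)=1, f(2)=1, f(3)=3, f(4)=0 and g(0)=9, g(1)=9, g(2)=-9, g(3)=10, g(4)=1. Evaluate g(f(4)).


f(4) = 0
g(0) = 9

9


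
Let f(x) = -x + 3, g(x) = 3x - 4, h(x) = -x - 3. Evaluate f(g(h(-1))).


13


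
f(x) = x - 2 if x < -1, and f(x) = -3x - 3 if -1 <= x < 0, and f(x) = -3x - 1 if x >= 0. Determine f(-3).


-5


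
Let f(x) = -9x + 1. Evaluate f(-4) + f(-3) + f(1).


f(-4) = 37
f(-3) = 28
f(1) = -8
Sum = 57

57


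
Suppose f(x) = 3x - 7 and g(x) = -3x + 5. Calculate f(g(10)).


-82


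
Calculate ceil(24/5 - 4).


24/5 = 4.8
4.8 - 4 = 0.8
ceil(0.8) = 1

1


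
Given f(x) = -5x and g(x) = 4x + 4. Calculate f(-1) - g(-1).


f(-1) = 5
g(-1) = 0
Difference = 5

5


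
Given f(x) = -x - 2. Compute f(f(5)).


5


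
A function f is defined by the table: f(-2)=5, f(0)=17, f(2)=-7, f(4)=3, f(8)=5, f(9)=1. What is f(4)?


Reading from the table at x = 4

3


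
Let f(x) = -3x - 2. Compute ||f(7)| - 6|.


f(7) = -23
|-23| = 23
|23 - 6| = 17

17


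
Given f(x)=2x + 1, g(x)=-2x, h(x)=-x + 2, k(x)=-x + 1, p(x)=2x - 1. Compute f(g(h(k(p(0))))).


p(0) = -1
k(-1) = 2
h(2) = 0
g(0) = 0
f(0) = 1

1


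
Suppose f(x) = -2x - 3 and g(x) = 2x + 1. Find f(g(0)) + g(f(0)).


f(g(0)) = -5
g(f(0)) = -5
Sum = -10

-10


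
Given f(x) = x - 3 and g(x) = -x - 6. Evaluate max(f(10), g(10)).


f(10) = 7
g(10) = -16
max = 7

7


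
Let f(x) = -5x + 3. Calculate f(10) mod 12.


f(10) = -47
-47 mod 12 = 1

1


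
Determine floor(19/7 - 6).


19/7 = 2.7143
2.7143 - 6 = -3.2857
floor(-3.2857) = -4

-4


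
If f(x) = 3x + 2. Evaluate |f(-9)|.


25


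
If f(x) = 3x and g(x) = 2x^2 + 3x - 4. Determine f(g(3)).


g(3) = 23
f(23) = 69

69


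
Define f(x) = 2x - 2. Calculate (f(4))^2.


f(4) = 6
(6)^2 = 36

36


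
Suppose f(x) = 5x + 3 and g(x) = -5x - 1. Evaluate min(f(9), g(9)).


f(9) = 48
g(9) = -46
min = -46

-46


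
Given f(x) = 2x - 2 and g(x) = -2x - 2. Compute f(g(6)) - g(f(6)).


f(g(6)) = -30
g(f(6)) = -22
Difference = -8

-8


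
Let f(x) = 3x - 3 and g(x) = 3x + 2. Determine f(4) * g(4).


f(4) = 9
g(4) = 14
Product = 126

126


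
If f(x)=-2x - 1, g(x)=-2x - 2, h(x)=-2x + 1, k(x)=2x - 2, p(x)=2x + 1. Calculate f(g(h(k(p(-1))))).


p(-1) = -1
k(-1) = -4
h(-4) = 9
g(9) = -20
f(-20) = 39

39


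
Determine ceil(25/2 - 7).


25/2 = 12.5
12.5 - 7 = 5.5
ceil(5.5) = 6

6


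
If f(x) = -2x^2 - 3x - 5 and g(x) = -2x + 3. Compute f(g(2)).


g(2) = -1
f(-1) = (-2)*(-1)^2 - 3*(-1) - 5 = -4

-4


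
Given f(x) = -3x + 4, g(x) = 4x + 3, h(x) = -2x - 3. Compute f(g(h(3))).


103


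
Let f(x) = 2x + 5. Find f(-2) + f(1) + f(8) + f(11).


f(-2) = 1
f(1) = 7
f(8) = 21
f(11) = 27
Sum = 56

56


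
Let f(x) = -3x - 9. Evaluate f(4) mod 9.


f(4) = -21
-21 mod 9 = 6

6


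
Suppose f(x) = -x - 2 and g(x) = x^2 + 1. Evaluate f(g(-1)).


g(-1) = 2
f(2) = -4

-4


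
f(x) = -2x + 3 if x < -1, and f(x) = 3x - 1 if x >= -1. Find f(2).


5


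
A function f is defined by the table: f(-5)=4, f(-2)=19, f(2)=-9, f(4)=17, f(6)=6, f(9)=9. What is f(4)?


Reading from the table at x = 4

17


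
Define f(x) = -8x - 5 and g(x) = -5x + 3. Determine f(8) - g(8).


f(8) = -69
g(8) = -37
Difference = -32

-32


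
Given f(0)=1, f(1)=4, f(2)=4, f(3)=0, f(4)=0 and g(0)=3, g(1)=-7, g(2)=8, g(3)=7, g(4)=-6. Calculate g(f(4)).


f(4) = 0
g(0) = 3

3


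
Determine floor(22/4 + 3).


8


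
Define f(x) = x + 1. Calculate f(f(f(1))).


4


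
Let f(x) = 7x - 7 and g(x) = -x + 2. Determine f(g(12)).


g(12) = -10
f(-10) = -77

-77


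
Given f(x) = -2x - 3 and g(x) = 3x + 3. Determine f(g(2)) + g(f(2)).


f(g(2)) = -21
g(f(2)) = -18
Sum = -39

-39


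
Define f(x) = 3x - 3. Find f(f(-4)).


f(-4) = -15
f(-15) = -48

-48


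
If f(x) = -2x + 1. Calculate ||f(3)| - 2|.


f(3) = -5
|-5| = 5
|5 - 2| = 3

3


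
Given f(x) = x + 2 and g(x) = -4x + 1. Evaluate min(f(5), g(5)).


f(5) = 7
g(5) = -19
min = -19

-19


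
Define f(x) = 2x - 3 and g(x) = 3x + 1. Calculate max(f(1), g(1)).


f(1) = -1
g(1) = 4
max = 4

4


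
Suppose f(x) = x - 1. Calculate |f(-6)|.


7


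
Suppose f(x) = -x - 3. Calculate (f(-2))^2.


1


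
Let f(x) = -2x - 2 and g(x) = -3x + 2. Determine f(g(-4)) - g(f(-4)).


f(g(-4)) = -30
g(f(-4)) = -16
Difference = -14

-14


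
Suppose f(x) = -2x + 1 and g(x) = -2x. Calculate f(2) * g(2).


f(2) = -3
g(2) = -4
Product = 12

12


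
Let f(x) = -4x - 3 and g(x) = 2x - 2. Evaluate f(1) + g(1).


f(1) = -7
g(1) = 0
Sum = -7

-7


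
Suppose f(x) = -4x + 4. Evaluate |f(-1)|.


f(-1) = 8
|8| = 8

8


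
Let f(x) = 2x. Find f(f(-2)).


-8


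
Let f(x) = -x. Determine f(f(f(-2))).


f(-2) = 2
f(2) = -2
f(-2) = 2

2


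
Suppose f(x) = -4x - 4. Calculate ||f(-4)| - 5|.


f(-4) = 12
|12| = 12
|12 - 5| = 7

7


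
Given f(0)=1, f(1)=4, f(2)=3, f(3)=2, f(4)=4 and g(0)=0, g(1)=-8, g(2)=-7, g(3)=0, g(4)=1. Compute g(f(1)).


1


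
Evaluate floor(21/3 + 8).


21/3 = 7
7 + 8 = 15
floor(15) = 15

15


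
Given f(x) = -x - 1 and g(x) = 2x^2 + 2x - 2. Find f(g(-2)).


-3


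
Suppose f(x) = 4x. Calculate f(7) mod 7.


f(7) = 28
28 mod 7 = 0

0


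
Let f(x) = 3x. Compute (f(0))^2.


f(0) = 0
(0)^2 = 0

0


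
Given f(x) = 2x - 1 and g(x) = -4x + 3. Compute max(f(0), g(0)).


3


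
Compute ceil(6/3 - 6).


6/3 = 2
2 - 6 = -4
ceil(-4) = -4

-4


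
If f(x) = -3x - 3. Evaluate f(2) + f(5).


-27


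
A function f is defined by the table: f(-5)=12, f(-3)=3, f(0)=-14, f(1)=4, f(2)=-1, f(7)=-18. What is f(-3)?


Reading from the table at x = -3

3


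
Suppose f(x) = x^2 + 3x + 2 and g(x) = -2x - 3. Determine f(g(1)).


12


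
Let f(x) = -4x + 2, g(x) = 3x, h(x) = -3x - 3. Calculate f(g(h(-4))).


h(-4) = 9
g(9) = 27
f(27) = -106

-106


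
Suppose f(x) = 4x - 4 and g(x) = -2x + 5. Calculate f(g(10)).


g(10) = -15
f(-15) = -64

-64


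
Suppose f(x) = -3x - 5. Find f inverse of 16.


Solve -3x - 5 = 16
x = (16 + 5) / (-3) = -7

-7


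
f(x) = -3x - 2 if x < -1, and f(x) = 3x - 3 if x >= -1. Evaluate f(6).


15


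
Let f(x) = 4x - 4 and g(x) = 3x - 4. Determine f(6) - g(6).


f(6) = 20
g(6) = 14
Difference = 6

6


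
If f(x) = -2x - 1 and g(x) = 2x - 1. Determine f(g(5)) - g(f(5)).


f(g(5)) = -19
g(f(5)) = -23
Difference = 4

4


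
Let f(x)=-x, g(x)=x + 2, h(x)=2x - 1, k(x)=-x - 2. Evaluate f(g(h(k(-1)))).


k(-1) = -1
h(-1) = -3
g(-3) = -1
f(-1) = 1

1


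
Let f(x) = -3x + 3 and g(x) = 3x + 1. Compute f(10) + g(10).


f(10) = -27
g(10) = 31
Sum = 4

4


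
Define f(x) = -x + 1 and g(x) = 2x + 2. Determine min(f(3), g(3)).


-2


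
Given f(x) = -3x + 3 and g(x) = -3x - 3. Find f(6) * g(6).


f(6) = -15
g(6) = -21
Product = 315

315


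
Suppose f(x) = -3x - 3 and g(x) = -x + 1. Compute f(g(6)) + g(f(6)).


f(g(6)) = 12
g(f(6)) = 22
Sum = 34

34


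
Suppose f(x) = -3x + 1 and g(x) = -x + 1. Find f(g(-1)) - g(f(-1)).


f(g(-1)) = -5
g(f(-1)) = -3
Difference = -2

-2


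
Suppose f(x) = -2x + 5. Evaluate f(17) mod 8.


f(17) = -29
-29 mod 8 = 3

3


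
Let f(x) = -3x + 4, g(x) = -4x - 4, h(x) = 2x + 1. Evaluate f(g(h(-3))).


h(-3) = -5
g(-5) = 16
f(16) = -44

-44


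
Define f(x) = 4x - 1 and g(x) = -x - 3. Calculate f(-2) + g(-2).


f(-2) = -9
g(-2) = -1
Sum = -10

-10


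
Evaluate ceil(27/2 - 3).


27/2 = 13.5
13.5 - 3 = 10.5
ceil(10.5) = 11

11


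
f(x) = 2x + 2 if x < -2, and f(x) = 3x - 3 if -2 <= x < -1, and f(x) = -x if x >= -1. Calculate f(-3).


-3 satisfies x < -2
f(-3) = -4

-4


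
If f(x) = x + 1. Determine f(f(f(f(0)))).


f(0) = 1
f(1) = 2
f(2) = 3
f(3) = 4

4


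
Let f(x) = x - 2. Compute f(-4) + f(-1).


f(-4) = -6
f(-1) = -3
Sum = -9

-9


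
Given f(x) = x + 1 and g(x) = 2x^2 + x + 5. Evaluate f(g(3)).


g(3) = 26
f(26) = 27

27


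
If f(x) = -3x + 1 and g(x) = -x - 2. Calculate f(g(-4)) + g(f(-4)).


f(g(-4)) = -5
g(f(-4)) = -15
Sum = -20

-20


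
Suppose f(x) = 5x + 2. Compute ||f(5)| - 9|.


f(5) = 27
|27| = 27
|27 - 9| = 18

18


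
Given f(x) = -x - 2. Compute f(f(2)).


f(2) = -4
f(-4) = 2

2


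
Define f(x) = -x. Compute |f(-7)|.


f(-7) = 7
|7| = 7

7


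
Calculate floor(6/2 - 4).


6/2 = 3
3 - 4 = -1
floor(-1) = -1

-1


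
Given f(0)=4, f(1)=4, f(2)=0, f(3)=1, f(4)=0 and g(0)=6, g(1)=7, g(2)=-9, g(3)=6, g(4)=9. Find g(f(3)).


f(3) = 1
g(1) = 7

7


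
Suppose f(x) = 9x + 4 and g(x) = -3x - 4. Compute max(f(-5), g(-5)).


11


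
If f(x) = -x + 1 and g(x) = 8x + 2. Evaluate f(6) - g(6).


f(6) = -5
g(6) = 50
Difference = -55

-55


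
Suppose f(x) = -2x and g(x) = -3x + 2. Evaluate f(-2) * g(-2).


f(-2) = 4
g(-2) = 8
Product = 32

32


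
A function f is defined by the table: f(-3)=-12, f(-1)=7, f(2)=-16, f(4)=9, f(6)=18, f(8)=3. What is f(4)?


Reading from the table at x = 4

9


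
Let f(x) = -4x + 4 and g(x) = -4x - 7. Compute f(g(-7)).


g(-7) = 21
f(21) = -80

-80


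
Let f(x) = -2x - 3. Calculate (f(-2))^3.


f(-2) = 1
(1)^3 = 1

1


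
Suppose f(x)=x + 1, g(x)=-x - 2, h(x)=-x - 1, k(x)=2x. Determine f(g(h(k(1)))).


2


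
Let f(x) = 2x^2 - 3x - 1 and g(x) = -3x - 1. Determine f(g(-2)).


g(-2) = 5
f(5) = 2*(5)^2 - 3*(5) - 1 = 34

34


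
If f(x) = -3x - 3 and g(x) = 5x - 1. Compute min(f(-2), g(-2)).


-11


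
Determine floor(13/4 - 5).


13/4 = 3.25
3.25 - 5 = -1.75
floor(-1.75) = -2

-2


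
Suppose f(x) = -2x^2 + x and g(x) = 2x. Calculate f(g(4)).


g(4) = 8
f(8) = (-2)*(8)^2 + 1*(8) = -120

-120


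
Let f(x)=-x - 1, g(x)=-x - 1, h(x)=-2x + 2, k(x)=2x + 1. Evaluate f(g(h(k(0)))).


0


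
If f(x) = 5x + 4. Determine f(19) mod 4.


f(19) = 99
99 mod 4 = 3

3


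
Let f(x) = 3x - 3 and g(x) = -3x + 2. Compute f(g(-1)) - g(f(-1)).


f(g(-1)) = 12
g(f(-1)) = 20
Difference = -8

-8


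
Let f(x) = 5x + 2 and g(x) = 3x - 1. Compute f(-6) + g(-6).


f(-6) = -28
g(-6) = -19
Sum = -47

-47


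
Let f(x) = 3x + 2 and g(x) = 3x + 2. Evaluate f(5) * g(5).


f(5) = 17
g(5) = 17
Product = 289

289


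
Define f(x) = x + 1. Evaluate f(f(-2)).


0


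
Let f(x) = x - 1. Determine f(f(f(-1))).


f(-1) = -2
f(-2) = -3
f(-3) = -4

-4


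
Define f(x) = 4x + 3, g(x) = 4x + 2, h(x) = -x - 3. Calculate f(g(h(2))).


h(2) = -5
g(-5) = -18
f(-18) = -69

-69


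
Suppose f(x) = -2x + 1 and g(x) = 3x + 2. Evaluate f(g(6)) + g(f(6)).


-70


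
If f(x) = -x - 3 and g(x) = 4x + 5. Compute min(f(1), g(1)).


-4


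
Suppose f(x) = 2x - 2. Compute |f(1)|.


0


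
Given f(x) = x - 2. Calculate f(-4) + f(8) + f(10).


f(-4) = -6
f(8) = 6
f(10) = 8
Sum = 8

8


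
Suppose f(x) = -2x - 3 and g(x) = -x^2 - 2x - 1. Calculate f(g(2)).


g(2) = -9
f(-9) = 15

15


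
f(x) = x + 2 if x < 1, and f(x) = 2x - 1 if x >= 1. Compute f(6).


11


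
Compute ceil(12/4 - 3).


12/4 = 3
3 - 3 = 0
ceil(0) = 0

0


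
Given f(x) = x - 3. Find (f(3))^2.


f(3) = 0
(0)^2 = 0

0


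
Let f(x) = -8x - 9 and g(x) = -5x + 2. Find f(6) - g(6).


f(6) = -57
g(6) = -28
Difference = -29

-29


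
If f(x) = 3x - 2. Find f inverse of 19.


Solve 3x - 2 = 19
x = (19 + 2) / 3 = 7

7


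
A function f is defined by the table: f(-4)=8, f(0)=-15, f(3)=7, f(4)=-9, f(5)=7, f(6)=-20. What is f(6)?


-20


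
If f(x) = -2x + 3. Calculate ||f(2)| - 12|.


11


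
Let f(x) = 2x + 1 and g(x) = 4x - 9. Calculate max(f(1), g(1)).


f(1) = 3
g(1) = -5
max = 3

3


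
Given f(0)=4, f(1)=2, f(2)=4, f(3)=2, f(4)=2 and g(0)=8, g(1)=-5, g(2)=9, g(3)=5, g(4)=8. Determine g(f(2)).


f(2) = 4
g(4) = 8

8


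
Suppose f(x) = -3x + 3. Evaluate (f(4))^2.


f(4) = -9
(-9)^2 = 81

81


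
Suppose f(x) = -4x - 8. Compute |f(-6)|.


f(-6) = 16
|16| = 16

16


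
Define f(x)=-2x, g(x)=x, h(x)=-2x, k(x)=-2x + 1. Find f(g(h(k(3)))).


k(3) = -5
h(-5) = 10
g(10) = 10
f(10) = -20

-20


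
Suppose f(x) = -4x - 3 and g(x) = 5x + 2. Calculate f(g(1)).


g(1) = 7
f(7) = -31

-31


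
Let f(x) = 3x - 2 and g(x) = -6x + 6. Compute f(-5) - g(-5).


f(-5) = -17
g(-5) = 36
Difference = -53

-53


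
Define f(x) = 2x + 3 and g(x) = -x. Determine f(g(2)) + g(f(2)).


-8


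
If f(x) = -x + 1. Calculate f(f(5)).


f(5) = -4
f(-4) = 5

5


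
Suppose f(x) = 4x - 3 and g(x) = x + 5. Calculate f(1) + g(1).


f(1) = 1
g(1) = 6
Sum = 7

7


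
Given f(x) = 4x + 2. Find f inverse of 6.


Solve 4x + 2 = 6
x = (6 - 2) / 4 = 1

1


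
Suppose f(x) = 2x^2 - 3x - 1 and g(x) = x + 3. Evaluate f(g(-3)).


g(-3) = 0
f(0) = 2*(0)^2 - 3*(0) - 1 = -1

-1


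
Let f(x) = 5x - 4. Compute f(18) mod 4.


2


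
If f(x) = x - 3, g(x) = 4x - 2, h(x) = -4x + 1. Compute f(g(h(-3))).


h(-3) = 13
g(13) = 50
f(50) = 47

47


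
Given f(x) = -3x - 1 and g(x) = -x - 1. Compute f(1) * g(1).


f(1) = -4
g(1) = -2
Product = 8

8


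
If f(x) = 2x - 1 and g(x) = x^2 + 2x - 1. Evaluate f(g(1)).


g(1) = 2
f(2) = 3

3


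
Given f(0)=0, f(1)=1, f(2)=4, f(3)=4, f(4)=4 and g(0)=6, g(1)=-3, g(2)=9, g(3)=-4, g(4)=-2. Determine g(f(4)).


f(4) = 4
g(4) = -2

-2


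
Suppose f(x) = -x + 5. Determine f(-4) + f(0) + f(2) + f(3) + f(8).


16


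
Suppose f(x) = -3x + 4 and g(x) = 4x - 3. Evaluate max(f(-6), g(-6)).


f(-6) = 22
g(-6) = -27
max = 22

22


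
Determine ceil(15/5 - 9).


-6


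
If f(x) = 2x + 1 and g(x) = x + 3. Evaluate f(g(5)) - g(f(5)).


3


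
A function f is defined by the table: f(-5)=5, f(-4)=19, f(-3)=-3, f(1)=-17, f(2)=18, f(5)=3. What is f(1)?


-17


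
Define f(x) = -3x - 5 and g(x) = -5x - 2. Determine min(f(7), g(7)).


f(7) = -26
g(7) = -37
min = -37

-37


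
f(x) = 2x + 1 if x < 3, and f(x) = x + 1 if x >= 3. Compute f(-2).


-2 satisfies x < 3
f(-2) = -3

-3


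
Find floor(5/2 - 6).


5/2 = 2.5
2.5 - 6 = -3.5
floor(-3.5) = -4

-4


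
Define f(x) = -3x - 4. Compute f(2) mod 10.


f(2) = -10
-10 mod 10 = 0

0


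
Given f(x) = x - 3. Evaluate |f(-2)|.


f(-2) = -5
|-5| = 5

5


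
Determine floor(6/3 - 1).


1


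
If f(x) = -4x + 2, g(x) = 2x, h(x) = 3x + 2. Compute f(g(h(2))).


h(2) = 8
g(8) = 16
f(16) = -62

-62


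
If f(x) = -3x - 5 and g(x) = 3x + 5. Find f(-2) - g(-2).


f(-2) = 1
g(-2) = -1
Difference = 2

2


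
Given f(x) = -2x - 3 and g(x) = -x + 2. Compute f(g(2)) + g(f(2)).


f(g(2)) = -3
g(f(2)) = 9
Sum = 6

6


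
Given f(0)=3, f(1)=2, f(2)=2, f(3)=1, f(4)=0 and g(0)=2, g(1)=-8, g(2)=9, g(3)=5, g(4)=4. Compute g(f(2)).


f(2) = 2
g(2) = 9

9


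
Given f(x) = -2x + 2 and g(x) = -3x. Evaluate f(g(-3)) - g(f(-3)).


f(g(-3)) = -16
g(f(-3)) = -24
Difference = 8

8


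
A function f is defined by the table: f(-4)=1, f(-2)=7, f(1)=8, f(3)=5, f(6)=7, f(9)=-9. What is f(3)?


Reading from the table at x = 3

5


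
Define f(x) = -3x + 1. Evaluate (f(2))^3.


f(2) = -5
(-5)^3 = -125

-125


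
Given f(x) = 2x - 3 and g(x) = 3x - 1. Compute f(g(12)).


g(12) = 35
f(35) = 67

67


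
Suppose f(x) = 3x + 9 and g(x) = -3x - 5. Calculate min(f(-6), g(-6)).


f(-6) = -9
g(-6) = 13
min = -9

-9


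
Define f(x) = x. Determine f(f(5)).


f(5) = 5
f(5) = 5

5


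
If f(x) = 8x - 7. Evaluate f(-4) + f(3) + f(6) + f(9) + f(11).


165


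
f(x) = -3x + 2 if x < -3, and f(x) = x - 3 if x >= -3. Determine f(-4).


-4 satisfies x < -3
f(-4) = 14

14


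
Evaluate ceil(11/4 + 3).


11/4 = 2.75
2.75 + 3 = 5.75
ceil(5.75) = 6

6


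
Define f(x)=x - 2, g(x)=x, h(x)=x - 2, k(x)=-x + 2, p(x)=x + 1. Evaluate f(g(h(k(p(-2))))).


p(-2) = -1
k(-1) = 3
h(3) = 1
g(1) = 1
f(1) = -1

-1


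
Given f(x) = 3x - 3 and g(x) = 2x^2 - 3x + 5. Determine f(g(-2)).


g(-2) = 19
f(19) = 54

54


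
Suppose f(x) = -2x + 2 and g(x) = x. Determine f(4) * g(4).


-24


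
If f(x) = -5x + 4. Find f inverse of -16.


Solve -5x + 4 = -16
x = (-16 - 4) / (-5) = 4

4


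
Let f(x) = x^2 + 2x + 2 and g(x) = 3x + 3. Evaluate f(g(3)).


g(3) = 12
f(12) = 1*(12)^2 + 2*(12) + 2 = 170

170


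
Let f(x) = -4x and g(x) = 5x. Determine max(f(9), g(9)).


f(9) = -36
g(9) = 45
max = 45

45


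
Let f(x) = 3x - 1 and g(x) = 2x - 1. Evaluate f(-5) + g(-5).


f(-5) = -16
g(-5) = -11
Sum = -27

-27


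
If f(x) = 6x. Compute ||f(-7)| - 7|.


f(-7) = -42
|-42| = 42
|42 - 7| = 35

35


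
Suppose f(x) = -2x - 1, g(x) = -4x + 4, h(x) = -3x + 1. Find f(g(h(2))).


h(2) = -5
g(-5) = 24
f(24) = -49

-49


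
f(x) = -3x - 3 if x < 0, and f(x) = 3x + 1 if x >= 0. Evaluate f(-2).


-2 satisfies x < 0
f(-2) = 3

3


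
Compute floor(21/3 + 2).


21/3 = 7
7 + 2 = 9
floor(9) = 9

9


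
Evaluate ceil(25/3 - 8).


25/3 = 8.3333
8.3333 - 8 = 0.3333
ceil(0.3333) = 1

1


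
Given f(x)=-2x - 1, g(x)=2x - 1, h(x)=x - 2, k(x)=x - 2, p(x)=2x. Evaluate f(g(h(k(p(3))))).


-7


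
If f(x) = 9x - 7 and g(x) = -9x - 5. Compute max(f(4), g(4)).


f(4) = 29
g(4) = -41
max = 29

29


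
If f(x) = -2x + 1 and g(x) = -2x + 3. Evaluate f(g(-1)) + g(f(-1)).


f(g(-1)) = -9
g(f(-1)) = -3
Sum = -12

-12


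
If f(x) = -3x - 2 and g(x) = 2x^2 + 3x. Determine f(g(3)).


g(3) = 27
f(27) = -83

-83
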